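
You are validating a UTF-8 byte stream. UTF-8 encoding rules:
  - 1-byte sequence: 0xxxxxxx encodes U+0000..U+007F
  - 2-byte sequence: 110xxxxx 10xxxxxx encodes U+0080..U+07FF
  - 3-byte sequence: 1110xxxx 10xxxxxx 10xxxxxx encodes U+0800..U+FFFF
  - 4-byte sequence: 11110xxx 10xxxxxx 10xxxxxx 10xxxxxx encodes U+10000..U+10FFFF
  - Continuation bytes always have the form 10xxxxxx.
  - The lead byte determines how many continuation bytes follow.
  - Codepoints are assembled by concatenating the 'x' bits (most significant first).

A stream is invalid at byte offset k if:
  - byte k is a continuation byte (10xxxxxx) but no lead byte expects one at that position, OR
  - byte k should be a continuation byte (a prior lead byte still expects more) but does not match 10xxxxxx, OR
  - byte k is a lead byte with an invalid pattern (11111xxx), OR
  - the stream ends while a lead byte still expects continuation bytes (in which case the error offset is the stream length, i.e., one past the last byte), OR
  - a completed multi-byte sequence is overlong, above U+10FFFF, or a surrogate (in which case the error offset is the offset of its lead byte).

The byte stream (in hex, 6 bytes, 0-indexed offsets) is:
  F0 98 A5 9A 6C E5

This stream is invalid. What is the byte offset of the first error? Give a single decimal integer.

Byte[0]=F0: 4-byte lead, need 3 cont bytes. acc=0x0
Byte[1]=98: continuation. acc=(acc<<6)|0x18=0x18
Byte[2]=A5: continuation. acc=(acc<<6)|0x25=0x625
Byte[3]=9A: continuation. acc=(acc<<6)|0x1A=0x1895A
Completed: cp=U+1895A (starts at byte 0)
Byte[4]=6C: 1-byte ASCII. cp=U+006C
Byte[5]=E5: 3-byte lead, need 2 cont bytes. acc=0x5
Byte[6]: stream ended, expected continuation. INVALID

Answer: 6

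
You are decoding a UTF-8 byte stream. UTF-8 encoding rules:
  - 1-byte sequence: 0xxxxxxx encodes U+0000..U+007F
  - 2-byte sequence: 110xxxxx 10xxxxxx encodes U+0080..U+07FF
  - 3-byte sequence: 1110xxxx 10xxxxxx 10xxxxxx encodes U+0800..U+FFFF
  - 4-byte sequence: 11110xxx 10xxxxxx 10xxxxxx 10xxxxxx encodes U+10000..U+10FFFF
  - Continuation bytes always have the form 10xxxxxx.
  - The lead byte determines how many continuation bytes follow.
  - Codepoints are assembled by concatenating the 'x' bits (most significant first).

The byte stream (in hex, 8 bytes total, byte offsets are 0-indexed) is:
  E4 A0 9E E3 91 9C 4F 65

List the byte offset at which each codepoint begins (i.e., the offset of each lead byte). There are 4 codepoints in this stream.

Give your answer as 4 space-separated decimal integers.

Byte[0]=E4: 3-byte lead, need 2 cont bytes. acc=0x4
Byte[1]=A0: continuation. acc=(acc<<6)|0x20=0x120
Byte[2]=9E: continuation. acc=(acc<<6)|0x1E=0x481E
Completed: cp=U+481E (starts at byte 0)
Byte[3]=E3: 3-byte lead, need 2 cont bytes. acc=0x3
Byte[4]=91: continuation. acc=(acc<<6)|0x11=0xD1
Byte[5]=9C: continuation. acc=(acc<<6)|0x1C=0x345C
Completed: cp=U+345C (starts at byte 3)
Byte[6]=4F: 1-byte ASCII. cp=U+004F
Byte[7]=65: 1-byte ASCII. cp=U+0065

Answer: 0 3 6 7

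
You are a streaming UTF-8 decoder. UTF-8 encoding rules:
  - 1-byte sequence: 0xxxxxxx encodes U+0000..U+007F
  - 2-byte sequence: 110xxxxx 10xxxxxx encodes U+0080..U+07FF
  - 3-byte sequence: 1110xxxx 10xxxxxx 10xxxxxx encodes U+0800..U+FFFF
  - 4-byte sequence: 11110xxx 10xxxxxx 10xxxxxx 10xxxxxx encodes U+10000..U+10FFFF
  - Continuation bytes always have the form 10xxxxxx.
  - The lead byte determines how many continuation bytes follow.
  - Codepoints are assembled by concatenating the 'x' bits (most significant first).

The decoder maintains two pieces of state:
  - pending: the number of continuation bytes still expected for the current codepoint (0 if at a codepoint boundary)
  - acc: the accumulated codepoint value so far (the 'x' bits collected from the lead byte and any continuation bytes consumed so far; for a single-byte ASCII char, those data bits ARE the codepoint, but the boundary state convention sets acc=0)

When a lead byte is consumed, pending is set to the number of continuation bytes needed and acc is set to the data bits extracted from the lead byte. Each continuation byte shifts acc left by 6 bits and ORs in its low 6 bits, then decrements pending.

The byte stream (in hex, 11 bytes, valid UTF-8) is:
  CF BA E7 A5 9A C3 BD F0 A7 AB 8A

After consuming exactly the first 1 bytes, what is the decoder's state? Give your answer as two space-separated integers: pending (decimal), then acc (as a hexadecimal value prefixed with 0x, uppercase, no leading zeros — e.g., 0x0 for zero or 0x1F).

Answer: 1 0xF

Derivation:
Byte[0]=CF: 2-byte lead. pending=1, acc=0xF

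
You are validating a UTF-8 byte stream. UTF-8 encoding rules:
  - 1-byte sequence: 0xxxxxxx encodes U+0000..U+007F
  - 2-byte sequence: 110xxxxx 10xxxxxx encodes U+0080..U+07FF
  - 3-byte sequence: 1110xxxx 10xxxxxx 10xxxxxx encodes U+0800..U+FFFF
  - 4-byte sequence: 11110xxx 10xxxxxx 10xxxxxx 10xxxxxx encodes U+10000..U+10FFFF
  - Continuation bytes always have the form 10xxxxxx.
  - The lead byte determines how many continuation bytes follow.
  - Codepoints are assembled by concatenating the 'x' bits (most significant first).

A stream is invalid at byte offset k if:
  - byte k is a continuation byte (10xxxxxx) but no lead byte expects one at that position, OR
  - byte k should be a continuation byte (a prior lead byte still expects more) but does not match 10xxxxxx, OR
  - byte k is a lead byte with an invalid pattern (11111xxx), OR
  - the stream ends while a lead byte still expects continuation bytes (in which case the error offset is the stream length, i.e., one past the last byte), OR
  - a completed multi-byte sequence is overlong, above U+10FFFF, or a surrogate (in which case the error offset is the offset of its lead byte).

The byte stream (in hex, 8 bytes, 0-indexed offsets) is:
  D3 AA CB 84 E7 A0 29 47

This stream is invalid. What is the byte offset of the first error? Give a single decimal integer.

Byte[0]=D3: 2-byte lead, need 1 cont bytes. acc=0x13
Byte[1]=AA: continuation. acc=(acc<<6)|0x2A=0x4EA
Completed: cp=U+04EA (starts at byte 0)
Byte[2]=CB: 2-byte lead, need 1 cont bytes. acc=0xB
Byte[3]=84: continuation. acc=(acc<<6)|0x04=0x2C4
Completed: cp=U+02C4 (starts at byte 2)
Byte[4]=E7: 3-byte lead, need 2 cont bytes. acc=0x7
Byte[5]=A0: continuation. acc=(acc<<6)|0x20=0x1E0
Byte[6]=29: expected 10xxxxxx continuation. INVALID

Answer: 6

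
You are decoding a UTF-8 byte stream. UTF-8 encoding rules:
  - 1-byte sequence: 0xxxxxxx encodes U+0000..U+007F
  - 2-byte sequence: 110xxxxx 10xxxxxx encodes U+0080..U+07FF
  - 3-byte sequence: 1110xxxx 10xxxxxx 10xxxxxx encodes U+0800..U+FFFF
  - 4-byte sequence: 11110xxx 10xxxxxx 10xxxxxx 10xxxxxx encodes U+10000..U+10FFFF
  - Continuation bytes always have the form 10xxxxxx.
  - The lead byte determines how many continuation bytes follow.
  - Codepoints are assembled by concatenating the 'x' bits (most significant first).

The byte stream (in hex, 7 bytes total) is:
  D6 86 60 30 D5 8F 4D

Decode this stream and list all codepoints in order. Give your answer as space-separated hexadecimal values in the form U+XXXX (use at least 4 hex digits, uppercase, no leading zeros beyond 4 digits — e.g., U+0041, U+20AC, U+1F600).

Answer: U+0586 U+0060 U+0030 U+054F U+004D

Derivation:
Byte[0]=D6: 2-byte lead, need 1 cont bytes. acc=0x16
Byte[1]=86: continuation. acc=(acc<<6)|0x06=0x586
Completed: cp=U+0586 (starts at byte 0)
Byte[2]=60: 1-byte ASCII. cp=U+0060
Byte[3]=30: 1-byte ASCII. cp=U+0030
Byte[4]=D5: 2-byte lead, need 1 cont bytes. acc=0x15
Byte[5]=8F: continuation. acc=(acc<<6)|0x0F=0x54F
Completed: cp=U+054F (starts at byte 4)
Byte[6]=4D: 1-byte ASCII. cp=U+004D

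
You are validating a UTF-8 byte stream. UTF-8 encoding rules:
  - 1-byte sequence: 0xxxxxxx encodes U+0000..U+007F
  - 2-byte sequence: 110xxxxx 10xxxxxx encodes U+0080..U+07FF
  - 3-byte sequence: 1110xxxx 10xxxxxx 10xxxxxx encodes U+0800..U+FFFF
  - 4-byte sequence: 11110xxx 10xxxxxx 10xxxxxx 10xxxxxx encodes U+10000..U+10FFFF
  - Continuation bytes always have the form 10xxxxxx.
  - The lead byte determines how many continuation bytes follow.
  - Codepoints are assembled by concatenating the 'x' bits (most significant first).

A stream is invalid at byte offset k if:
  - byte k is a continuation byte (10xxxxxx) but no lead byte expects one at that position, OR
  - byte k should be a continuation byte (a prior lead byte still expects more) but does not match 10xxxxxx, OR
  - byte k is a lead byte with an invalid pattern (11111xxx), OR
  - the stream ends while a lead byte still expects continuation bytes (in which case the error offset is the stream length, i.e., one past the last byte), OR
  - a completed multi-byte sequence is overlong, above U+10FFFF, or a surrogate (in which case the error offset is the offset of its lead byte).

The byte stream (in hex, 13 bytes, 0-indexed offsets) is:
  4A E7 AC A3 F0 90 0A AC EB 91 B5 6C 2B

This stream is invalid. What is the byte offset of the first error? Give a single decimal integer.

Answer: 6

Derivation:
Byte[0]=4A: 1-byte ASCII. cp=U+004A
Byte[1]=E7: 3-byte lead, need 2 cont bytes. acc=0x7
Byte[2]=AC: continuation. acc=(acc<<6)|0x2C=0x1EC
Byte[3]=A3: continuation. acc=(acc<<6)|0x23=0x7B23
Completed: cp=U+7B23 (starts at byte 1)
Byte[4]=F0: 4-byte lead, need 3 cont bytes. acc=0x0
Byte[5]=90: continuation. acc=(acc<<6)|0x10=0x10
Byte[6]=0A: expected 10xxxxxx continuation. INVALID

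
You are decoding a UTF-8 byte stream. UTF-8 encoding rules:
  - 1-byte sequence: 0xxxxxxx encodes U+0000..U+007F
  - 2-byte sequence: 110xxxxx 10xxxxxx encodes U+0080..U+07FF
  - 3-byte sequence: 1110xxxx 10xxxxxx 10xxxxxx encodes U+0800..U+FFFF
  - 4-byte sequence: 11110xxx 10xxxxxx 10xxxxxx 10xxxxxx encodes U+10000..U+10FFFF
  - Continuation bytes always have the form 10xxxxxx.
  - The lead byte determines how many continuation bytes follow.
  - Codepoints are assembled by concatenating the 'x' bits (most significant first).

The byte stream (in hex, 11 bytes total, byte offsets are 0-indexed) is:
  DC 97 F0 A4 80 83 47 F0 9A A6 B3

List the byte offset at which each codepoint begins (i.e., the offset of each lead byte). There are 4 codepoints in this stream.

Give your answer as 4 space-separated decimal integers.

Answer: 0 2 6 7

Derivation:
Byte[0]=DC: 2-byte lead, need 1 cont bytes. acc=0x1C
Byte[1]=97: continuation. acc=(acc<<6)|0x17=0x717
Completed: cp=U+0717 (starts at byte 0)
Byte[2]=F0: 4-byte lead, need 3 cont bytes. acc=0x0
Byte[3]=A4: continuation. acc=(acc<<6)|0x24=0x24
Byte[4]=80: continuation. acc=(acc<<6)|0x00=0x900
Byte[5]=83: continuation. acc=(acc<<6)|0x03=0x24003
Completed: cp=U+24003 (starts at byte 2)
Byte[6]=47: 1-byte ASCII. cp=U+0047
Byte[7]=F0: 4-byte lead, need 3 cont bytes. acc=0x0
Byte[8]=9A: continuation. acc=(acc<<6)|0x1A=0x1A
Byte[9]=A6: continuation. acc=(acc<<6)|0x26=0x6A6
Byte[10]=B3: continuation. acc=(acc<<6)|0x33=0x1A9B3
Completed: cp=U+1A9B3 (starts at byte 7)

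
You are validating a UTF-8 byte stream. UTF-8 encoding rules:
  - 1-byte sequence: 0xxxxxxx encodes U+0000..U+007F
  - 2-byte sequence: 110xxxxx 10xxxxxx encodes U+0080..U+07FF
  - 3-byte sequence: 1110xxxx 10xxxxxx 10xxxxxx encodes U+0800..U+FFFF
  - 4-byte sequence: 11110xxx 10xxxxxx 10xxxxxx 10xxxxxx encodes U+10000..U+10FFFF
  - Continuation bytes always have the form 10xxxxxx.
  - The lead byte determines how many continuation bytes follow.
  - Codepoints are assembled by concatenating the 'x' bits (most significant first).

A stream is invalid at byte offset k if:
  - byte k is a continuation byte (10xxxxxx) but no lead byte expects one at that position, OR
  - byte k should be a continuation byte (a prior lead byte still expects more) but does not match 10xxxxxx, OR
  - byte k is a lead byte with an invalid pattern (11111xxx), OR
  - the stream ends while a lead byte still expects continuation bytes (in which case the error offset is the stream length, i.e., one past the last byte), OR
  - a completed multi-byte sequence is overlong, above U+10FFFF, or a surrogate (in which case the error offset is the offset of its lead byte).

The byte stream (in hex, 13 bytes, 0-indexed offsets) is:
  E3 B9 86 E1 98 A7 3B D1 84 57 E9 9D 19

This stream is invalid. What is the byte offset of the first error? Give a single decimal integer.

Answer: 12

Derivation:
Byte[0]=E3: 3-byte lead, need 2 cont bytes. acc=0x3
Byte[1]=B9: continuation. acc=(acc<<6)|0x39=0xF9
Byte[2]=86: continuation. acc=(acc<<6)|0x06=0x3E46
Completed: cp=U+3E46 (starts at byte 0)
Byte[3]=E1: 3-byte lead, need 2 cont bytes. acc=0x1
Byte[4]=98: continuation. acc=(acc<<6)|0x18=0x58
Byte[5]=A7: continuation. acc=(acc<<6)|0x27=0x1627
Completed: cp=U+1627 (starts at byte 3)
Byte[6]=3B: 1-byte ASCII. cp=U+003B
Byte[7]=D1: 2-byte lead, need 1 cont bytes. acc=0x11
Byte[8]=84: continuation. acc=(acc<<6)|0x04=0x444
Completed: cp=U+0444 (starts at byte 7)
Byte[9]=57: 1-byte ASCII. cp=U+0057
Byte[10]=E9: 3-byte lead, need 2 cont bytes. acc=0x9
Byte[11]=9D: continuation. acc=(acc<<6)|0x1D=0x25D
Byte[12]=19: expected 10xxxxxx continuation. INVALID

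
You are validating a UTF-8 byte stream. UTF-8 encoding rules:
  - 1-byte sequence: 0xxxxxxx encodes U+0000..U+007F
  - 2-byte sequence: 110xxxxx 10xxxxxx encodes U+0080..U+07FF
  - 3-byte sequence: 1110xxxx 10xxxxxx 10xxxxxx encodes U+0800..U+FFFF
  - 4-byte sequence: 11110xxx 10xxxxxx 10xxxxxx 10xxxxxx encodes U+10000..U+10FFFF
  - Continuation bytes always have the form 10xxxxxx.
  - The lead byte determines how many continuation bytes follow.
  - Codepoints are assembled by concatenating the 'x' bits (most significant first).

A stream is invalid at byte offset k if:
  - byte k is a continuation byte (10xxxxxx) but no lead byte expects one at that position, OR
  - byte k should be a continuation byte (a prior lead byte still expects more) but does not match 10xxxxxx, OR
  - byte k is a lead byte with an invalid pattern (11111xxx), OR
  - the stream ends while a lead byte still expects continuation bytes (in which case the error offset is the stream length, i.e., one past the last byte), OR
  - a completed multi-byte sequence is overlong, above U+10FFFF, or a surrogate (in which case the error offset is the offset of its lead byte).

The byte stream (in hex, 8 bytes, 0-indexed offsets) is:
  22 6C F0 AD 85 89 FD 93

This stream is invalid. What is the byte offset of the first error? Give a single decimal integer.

Answer: 6

Derivation:
Byte[0]=22: 1-byte ASCII. cp=U+0022
Byte[1]=6C: 1-byte ASCII. cp=U+006C
Byte[2]=F0: 4-byte lead, need 3 cont bytes. acc=0x0
Byte[3]=AD: continuation. acc=(acc<<6)|0x2D=0x2D
Byte[4]=85: continuation. acc=(acc<<6)|0x05=0xB45
Byte[5]=89: continuation. acc=(acc<<6)|0x09=0x2D149
Completed: cp=U+2D149 (starts at byte 2)
Byte[6]=FD: INVALID lead byte (not 0xxx/110x/1110/11110)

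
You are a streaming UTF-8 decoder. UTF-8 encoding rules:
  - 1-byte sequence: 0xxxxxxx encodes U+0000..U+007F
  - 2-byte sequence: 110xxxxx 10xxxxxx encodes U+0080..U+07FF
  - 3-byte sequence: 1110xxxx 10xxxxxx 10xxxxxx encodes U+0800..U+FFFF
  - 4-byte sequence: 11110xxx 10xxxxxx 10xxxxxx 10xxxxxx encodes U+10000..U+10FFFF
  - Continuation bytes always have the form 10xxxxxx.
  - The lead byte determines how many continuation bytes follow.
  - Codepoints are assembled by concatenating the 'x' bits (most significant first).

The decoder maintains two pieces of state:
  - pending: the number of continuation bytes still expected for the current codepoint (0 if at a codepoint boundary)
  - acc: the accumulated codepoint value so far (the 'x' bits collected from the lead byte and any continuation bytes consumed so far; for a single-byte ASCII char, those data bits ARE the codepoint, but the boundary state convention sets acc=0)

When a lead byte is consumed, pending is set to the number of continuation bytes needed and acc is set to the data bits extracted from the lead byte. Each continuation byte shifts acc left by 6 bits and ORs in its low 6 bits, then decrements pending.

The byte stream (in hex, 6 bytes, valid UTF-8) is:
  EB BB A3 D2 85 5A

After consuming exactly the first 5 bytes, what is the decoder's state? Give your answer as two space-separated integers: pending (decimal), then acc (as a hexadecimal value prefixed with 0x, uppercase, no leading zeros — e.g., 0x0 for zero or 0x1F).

Byte[0]=EB: 3-byte lead. pending=2, acc=0xB
Byte[1]=BB: continuation. acc=(acc<<6)|0x3B=0x2FB, pending=1
Byte[2]=A3: continuation. acc=(acc<<6)|0x23=0xBEE3, pending=0
Byte[3]=D2: 2-byte lead. pending=1, acc=0x12
Byte[4]=85: continuation. acc=(acc<<6)|0x05=0x485, pending=0

Answer: 0 0x485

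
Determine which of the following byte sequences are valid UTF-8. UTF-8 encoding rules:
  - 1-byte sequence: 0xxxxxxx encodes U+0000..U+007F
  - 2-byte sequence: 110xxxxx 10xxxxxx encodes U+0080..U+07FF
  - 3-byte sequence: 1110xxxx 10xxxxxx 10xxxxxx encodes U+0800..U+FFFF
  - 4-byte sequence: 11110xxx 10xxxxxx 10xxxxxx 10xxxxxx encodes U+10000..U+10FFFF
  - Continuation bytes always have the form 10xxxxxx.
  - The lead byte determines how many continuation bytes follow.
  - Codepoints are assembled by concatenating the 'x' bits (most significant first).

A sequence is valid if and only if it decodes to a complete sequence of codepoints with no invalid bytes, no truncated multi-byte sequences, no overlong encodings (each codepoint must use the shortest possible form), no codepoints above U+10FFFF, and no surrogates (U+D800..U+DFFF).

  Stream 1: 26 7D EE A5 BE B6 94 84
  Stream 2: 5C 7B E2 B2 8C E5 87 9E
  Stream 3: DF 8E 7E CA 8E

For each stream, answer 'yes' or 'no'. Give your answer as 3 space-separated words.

Answer: no yes yes

Derivation:
Stream 1: error at byte offset 5. INVALID
Stream 2: decodes cleanly. VALID
Stream 3: decodes cleanly. VALID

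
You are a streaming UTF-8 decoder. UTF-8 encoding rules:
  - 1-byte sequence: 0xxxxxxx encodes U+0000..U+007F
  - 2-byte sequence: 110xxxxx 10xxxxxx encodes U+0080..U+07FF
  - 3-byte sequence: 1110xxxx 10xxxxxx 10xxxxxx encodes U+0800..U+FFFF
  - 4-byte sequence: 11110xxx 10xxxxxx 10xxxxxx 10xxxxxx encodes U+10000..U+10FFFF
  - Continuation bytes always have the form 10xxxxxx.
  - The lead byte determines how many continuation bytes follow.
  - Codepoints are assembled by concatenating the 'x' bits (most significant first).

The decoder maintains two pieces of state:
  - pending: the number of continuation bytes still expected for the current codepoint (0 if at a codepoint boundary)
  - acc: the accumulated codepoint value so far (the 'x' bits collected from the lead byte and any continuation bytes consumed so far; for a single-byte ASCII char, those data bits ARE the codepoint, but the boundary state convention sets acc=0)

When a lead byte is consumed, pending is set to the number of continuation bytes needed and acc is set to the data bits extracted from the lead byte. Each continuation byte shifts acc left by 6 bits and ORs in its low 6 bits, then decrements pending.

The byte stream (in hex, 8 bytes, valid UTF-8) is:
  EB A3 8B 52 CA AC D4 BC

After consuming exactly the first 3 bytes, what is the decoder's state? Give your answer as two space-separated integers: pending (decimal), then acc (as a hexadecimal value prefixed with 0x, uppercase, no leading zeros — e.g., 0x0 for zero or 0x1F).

Byte[0]=EB: 3-byte lead. pending=2, acc=0xB
Byte[1]=A3: continuation. acc=(acc<<6)|0x23=0x2E3, pending=1
Byte[2]=8B: continuation. acc=(acc<<6)|0x0B=0xB8CB, pending=0

Answer: 0 0xB8CB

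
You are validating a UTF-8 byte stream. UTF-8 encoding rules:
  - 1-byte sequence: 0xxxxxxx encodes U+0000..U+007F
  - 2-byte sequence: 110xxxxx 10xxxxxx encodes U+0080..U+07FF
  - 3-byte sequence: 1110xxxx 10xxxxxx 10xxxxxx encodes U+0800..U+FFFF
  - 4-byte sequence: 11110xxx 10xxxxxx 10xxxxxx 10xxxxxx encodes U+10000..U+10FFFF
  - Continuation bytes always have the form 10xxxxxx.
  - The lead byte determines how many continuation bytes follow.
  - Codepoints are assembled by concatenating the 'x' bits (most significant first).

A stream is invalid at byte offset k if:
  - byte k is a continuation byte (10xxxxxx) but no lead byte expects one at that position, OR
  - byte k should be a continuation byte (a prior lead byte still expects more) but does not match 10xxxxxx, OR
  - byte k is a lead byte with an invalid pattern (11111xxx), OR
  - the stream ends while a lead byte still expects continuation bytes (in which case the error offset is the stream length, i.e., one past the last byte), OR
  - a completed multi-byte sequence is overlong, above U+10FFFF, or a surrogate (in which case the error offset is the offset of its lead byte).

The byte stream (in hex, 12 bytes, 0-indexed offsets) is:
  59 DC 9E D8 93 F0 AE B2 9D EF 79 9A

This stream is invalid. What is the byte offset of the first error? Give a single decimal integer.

Answer: 10

Derivation:
Byte[0]=59: 1-byte ASCII. cp=U+0059
Byte[1]=DC: 2-byte lead, need 1 cont bytes. acc=0x1C
Byte[2]=9E: continuation. acc=(acc<<6)|0x1E=0x71E
Completed: cp=U+071E (starts at byte 1)
Byte[3]=D8: 2-byte lead, need 1 cont bytes. acc=0x18
Byte[4]=93: continuation. acc=(acc<<6)|0x13=0x613
Completed: cp=U+0613 (starts at byte 3)
Byte[5]=F0: 4-byte lead, need 3 cont bytes. acc=0x0
Byte[6]=AE: continuation. acc=(acc<<6)|0x2E=0x2E
Byte[7]=B2: continuation. acc=(acc<<6)|0x32=0xBB2
Byte[8]=9D: continuation. acc=(acc<<6)|0x1D=0x2EC9D
Completed: cp=U+2EC9D (starts at byte 5)
Byte[9]=EF: 3-byte lead, need 2 cont bytes. acc=0xF
Byte[10]=79: expected 10xxxxxx continuation. INVALID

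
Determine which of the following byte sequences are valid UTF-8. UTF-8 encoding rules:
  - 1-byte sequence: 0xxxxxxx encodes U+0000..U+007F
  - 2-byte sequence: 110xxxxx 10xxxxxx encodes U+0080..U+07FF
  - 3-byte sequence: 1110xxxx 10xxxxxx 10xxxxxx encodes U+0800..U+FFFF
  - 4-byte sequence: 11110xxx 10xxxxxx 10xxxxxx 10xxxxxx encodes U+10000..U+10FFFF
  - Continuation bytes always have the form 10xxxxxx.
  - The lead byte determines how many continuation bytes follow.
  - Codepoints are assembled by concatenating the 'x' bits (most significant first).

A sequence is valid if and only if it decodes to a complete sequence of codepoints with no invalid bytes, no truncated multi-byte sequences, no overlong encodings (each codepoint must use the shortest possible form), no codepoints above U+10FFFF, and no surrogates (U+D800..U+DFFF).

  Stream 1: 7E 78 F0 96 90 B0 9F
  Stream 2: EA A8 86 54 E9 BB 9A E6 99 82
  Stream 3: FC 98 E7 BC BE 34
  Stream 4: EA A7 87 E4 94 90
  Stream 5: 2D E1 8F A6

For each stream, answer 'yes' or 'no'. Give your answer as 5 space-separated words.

Answer: no yes no yes yes

Derivation:
Stream 1: error at byte offset 6. INVALID
Stream 2: decodes cleanly. VALID
Stream 3: error at byte offset 0. INVALID
Stream 4: decodes cleanly. VALID
Stream 5: decodes cleanly. VALID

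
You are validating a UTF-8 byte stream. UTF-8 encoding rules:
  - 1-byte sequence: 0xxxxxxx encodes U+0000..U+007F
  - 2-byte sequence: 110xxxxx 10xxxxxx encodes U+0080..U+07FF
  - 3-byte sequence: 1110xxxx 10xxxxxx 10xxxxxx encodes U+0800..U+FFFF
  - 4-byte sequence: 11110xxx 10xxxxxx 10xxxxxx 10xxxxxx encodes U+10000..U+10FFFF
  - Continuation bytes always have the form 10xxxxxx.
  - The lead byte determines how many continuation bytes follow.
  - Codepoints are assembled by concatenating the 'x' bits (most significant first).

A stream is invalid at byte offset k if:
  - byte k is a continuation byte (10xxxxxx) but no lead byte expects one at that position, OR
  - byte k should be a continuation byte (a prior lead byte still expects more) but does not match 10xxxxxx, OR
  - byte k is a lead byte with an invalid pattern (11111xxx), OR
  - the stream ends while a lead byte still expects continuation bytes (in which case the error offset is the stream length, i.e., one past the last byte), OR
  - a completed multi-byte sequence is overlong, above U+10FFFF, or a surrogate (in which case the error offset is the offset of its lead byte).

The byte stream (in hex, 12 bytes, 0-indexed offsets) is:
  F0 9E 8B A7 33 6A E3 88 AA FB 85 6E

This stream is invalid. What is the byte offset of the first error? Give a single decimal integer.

Byte[0]=F0: 4-byte lead, need 3 cont bytes. acc=0x0
Byte[1]=9E: continuation. acc=(acc<<6)|0x1E=0x1E
Byte[2]=8B: continuation. acc=(acc<<6)|0x0B=0x78B
Byte[3]=A7: continuation. acc=(acc<<6)|0x27=0x1E2E7
Completed: cp=U+1E2E7 (starts at byte 0)
Byte[4]=33: 1-byte ASCII. cp=U+0033
Byte[5]=6A: 1-byte ASCII. cp=U+006A
Byte[6]=E3: 3-byte lead, need 2 cont bytes. acc=0x3
Byte[7]=88: continuation. acc=(acc<<6)|0x08=0xC8
Byte[8]=AA: continuation. acc=(acc<<6)|0x2A=0x322A
Completed: cp=U+322A (starts at byte 6)
Byte[9]=FB: INVALID lead byte (not 0xxx/110x/1110/11110)

Answer: 9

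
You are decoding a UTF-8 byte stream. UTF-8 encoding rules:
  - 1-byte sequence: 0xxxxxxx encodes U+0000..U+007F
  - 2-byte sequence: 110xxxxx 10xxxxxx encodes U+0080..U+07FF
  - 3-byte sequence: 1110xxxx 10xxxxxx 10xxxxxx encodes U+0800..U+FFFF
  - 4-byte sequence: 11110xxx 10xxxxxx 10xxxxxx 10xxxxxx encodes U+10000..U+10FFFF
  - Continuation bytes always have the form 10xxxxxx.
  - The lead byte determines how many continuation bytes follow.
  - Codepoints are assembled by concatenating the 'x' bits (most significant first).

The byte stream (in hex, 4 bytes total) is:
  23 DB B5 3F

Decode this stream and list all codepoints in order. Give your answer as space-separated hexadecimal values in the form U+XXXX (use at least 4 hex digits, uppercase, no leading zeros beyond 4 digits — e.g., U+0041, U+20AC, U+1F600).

Byte[0]=23: 1-byte ASCII. cp=U+0023
Byte[1]=DB: 2-byte lead, need 1 cont bytes. acc=0x1B
Byte[2]=B5: continuation. acc=(acc<<6)|0x35=0x6F5
Completed: cp=U+06F5 (starts at byte 1)
Byte[3]=3F: 1-byte ASCII. cp=U+003F

Answer: U+0023 U+06F5 U+003F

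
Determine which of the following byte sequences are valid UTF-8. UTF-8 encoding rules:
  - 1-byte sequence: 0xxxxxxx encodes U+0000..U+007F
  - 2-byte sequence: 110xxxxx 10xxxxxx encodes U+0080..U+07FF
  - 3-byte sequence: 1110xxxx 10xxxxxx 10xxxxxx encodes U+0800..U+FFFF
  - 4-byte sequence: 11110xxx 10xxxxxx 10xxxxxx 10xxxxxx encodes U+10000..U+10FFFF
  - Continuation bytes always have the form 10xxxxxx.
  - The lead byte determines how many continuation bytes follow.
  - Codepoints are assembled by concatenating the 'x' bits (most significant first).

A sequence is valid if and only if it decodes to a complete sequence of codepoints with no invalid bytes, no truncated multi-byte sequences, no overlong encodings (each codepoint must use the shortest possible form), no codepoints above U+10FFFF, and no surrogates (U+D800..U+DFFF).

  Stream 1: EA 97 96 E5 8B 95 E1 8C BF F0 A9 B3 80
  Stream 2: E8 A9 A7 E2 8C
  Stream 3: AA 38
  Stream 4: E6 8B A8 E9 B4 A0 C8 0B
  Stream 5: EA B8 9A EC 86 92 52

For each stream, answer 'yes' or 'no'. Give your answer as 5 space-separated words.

Stream 1: decodes cleanly. VALID
Stream 2: error at byte offset 5. INVALID
Stream 3: error at byte offset 0. INVALID
Stream 4: error at byte offset 7. INVALID
Stream 5: decodes cleanly. VALID

Answer: yes no no no yes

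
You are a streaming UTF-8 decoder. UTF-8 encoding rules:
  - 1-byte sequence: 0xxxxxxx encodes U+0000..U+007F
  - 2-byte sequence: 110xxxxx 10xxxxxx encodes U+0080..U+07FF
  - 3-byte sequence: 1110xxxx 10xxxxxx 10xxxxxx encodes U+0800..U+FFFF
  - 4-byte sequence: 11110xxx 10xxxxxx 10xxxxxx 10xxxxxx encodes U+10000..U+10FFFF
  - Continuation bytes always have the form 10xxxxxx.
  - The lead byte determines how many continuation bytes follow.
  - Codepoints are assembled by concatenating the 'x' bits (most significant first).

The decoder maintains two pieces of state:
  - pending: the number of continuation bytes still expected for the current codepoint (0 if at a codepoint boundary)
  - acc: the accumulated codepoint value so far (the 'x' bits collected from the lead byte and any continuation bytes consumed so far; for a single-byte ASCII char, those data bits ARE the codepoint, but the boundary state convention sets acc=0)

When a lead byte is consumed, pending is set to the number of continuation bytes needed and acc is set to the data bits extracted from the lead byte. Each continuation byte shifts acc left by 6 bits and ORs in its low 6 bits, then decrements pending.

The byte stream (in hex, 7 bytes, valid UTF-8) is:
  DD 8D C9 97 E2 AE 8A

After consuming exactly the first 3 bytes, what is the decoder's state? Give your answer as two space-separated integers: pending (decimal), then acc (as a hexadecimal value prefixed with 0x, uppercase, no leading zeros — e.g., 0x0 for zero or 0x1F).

Answer: 1 0x9

Derivation:
Byte[0]=DD: 2-byte lead. pending=1, acc=0x1D
Byte[1]=8D: continuation. acc=(acc<<6)|0x0D=0x74D, pending=0
Byte[2]=C9: 2-byte lead. pending=1, acc=0x9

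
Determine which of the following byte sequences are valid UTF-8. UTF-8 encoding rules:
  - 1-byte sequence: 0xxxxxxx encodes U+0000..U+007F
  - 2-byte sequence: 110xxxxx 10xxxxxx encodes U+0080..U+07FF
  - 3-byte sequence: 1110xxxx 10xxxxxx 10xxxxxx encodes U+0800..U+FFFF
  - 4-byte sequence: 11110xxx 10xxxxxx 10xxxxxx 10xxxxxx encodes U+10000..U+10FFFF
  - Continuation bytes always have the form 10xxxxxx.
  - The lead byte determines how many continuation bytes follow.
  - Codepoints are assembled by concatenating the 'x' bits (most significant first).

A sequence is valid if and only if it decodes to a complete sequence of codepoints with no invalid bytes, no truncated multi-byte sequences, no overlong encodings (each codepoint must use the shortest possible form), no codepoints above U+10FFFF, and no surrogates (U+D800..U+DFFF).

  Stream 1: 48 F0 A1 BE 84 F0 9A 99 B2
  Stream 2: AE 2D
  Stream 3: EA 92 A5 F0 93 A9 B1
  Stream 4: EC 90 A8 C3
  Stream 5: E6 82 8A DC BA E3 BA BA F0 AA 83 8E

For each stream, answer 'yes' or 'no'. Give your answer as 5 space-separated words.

Stream 1: decodes cleanly. VALID
Stream 2: error at byte offset 0. INVALID
Stream 3: decodes cleanly. VALID
Stream 4: error at byte offset 4. INVALID
Stream 5: decodes cleanly. VALID

Answer: yes no yes no yes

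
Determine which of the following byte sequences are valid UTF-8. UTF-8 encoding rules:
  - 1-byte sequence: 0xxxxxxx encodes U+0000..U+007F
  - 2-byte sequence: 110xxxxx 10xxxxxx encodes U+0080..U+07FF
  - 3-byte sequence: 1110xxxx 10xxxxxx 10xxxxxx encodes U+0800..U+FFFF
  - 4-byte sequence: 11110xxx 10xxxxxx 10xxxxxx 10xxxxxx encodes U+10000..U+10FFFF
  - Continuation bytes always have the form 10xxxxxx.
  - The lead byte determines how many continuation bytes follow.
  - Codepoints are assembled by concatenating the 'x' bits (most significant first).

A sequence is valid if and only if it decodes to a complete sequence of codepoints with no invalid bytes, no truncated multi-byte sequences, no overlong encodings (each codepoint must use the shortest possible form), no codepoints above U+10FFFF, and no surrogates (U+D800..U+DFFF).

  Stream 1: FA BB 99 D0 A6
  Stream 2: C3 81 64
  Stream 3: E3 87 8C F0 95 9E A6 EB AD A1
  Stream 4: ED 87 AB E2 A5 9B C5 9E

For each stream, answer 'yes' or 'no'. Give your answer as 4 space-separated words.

Answer: no yes yes yes

Derivation:
Stream 1: error at byte offset 0. INVALID
Stream 2: decodes cleanly. VALID
Stream 3: decodes cleanly. VALID
Stream 4: decodes cleanly. VALID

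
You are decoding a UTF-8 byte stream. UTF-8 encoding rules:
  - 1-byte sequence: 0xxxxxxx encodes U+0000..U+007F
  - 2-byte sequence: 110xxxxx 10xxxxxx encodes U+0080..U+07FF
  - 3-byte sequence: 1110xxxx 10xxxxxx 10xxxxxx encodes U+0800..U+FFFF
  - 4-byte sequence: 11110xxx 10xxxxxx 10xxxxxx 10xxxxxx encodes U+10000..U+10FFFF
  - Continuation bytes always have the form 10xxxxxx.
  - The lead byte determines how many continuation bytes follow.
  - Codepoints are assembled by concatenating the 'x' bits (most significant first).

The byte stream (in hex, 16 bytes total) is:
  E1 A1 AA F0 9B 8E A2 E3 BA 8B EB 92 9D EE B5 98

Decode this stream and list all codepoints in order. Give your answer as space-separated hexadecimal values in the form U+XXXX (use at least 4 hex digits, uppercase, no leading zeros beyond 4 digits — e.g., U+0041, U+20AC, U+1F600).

Byte[0]=E1: 3-byte lead, need 2 cont bytes. acc=0x1
Byte[1]=A1: continuation. acc=(acc<<6)|0x21=0x61
Byte[2]=AA: continuation. acc=(acc<<6)|0x2A=0x186A
Completed: cp=U+186A (starts at byte 0)
Byte[3]=F0: 4-byte lead, need 3 cont bytes. acc=0x0
Byte[4]=9B: continuation. acc=(acc<<6)|0x1B=0x1B
Byte[5]=8E: continuation. acc=(acc<<6)|0x0E=0x6CE
Byte[6]=A2: continuation. acc=(acc<<6)|0x22=0x1B3A2
Completed: cp=U+1B3A2 (starts at byte 3)
Byte[7]=E3: 3-byte lead, need 2 cont bytes. acc=0x3
Byte[8]=BA: continuation. acc=(acc<<6)|0x3A=0xFA
Byte[9]=8B: continuation. acc=(acc<<6)|0x0B=0x3E8B
Completed: cp=U+3E8B (starts at byte 7)
Byte[10]=EB: 3-byte lead, need 2 cont bytes. acc=0xB
Byte[11]=92: continuation. acc=(acc<<6)|0x12=0x2D2
Byte[12]=9D: continuation. acc=(acc<<6)|0x1D=0xB49D
Completed: cp=U+B49D (starts at byte 10)
Byte[13]=EE: 3-byte lead, need 2 cont bytes. acc=0xE
Byte[14]=B5: continuation. acc=(acc<<6)|0x35=0x3B5
Byte[15]=98: continuation. acc=(acc<<6)|0x18=0xED58
Completed: cp=U+ED58 (starts at byte 13)

Answer: U+186A U+1B3A2 U+3E8B U+B49D U+ED58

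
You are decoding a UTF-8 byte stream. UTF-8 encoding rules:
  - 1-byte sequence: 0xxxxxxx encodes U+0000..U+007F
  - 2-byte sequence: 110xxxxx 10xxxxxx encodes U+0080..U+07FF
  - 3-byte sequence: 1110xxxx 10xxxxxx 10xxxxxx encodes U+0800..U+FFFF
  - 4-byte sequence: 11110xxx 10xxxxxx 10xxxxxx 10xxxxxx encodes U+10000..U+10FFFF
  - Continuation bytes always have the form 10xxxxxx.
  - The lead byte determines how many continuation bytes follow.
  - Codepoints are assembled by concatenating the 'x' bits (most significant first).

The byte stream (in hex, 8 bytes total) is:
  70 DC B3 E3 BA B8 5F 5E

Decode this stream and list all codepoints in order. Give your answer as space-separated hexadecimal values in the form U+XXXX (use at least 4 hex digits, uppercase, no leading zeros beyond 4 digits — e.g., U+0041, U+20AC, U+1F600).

Byte[0]=70: 1-byte ASCII. cp=U+0070
Byte[1]=DC: 2-byte lead, need 1 cont bytes. acc=0x1C
Byte[2]=B3: continuation. acc=(acc<<6)|0x33=0x733
Completed: cp=U+0733 (starts at byte 1)
Byte[3]=E3: 3-byte lead, need 2 cont bytes. acc=0x3
Byte[4]=BA: continuation. acc=(acc<<6)|0x3A=0xFA
Byte[5]=B8: continuation. acc=(acc<<6)|0x38=0x3EB8
Completed: cp=U+3EB8 (starts at byte 3)
Byte[6]=5F: 1-byte ASCII. cp=U+005F
Byte[7]=5E: 1-byte ASCII. cp=U+005E

Answer: U+0070 U+0733 U+3EB8 U+005F U+005E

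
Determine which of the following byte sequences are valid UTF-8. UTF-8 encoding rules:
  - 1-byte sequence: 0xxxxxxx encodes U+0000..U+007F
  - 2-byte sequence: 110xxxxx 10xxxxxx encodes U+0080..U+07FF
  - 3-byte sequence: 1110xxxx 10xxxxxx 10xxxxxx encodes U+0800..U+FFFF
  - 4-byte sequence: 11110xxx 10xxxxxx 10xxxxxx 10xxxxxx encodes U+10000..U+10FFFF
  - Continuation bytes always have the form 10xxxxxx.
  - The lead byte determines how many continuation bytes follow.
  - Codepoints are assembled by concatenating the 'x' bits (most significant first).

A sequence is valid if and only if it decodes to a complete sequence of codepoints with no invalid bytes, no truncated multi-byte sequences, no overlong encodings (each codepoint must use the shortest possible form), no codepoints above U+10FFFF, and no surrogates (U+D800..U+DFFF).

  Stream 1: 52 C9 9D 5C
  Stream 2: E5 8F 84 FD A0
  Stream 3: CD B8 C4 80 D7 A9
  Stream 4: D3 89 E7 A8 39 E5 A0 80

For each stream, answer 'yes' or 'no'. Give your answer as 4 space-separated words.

Stream 1: decodes cleanly. VALID
Stream 2: error at byte offset 3. INVALID
Stream 3: decodes cleanly. VALID
Stream 4: error at byte offset 4. INVALID

Answer: yes no yes no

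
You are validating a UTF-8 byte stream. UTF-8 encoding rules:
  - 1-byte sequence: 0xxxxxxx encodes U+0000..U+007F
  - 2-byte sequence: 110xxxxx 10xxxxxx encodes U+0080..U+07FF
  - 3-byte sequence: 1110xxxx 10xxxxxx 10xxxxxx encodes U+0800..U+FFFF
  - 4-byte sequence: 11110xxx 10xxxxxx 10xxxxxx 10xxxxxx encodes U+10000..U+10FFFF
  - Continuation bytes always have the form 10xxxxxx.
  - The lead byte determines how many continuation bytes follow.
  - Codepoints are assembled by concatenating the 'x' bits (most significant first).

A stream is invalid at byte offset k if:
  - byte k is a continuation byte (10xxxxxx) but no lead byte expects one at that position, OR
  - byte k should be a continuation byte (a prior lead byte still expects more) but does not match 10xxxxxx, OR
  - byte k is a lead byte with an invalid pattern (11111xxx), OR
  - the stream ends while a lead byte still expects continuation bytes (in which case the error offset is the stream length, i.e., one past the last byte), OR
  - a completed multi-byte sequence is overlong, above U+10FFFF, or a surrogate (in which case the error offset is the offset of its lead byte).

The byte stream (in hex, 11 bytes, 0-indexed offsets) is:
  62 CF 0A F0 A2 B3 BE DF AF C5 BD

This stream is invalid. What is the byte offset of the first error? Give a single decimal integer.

Answer: 2

Derivation:
Byte[0]=62: 1-byte ASCII. cp=U+0062
Byte[1]=CF: 2-byte lead, need 1 cont bytes. acc=0xF
Byte[2]=0A: expected 10xxxxxx continuation. INVALID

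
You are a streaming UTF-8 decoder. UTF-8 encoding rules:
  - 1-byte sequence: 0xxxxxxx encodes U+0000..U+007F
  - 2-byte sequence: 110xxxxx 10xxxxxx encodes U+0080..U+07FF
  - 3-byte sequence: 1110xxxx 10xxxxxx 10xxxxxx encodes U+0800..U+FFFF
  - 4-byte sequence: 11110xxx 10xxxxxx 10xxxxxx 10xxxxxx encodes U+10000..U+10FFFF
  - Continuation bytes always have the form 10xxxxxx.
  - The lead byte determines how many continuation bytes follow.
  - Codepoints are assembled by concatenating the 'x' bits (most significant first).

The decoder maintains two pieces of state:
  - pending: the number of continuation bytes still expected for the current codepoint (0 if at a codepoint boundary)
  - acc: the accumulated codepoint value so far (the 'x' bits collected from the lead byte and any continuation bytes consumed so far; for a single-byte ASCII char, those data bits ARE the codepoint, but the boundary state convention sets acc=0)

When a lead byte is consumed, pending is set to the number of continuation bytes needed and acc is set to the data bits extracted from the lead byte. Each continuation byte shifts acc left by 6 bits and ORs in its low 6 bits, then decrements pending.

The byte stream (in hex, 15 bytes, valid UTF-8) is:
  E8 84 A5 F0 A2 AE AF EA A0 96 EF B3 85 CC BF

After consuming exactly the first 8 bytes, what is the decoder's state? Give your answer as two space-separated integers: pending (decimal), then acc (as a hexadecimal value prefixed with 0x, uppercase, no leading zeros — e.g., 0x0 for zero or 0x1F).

Answer: 2 0xA

Derivation:
Byte[0]=E8: 3-byte lead. pending=2, acc=0x8
Byte[1]=84: continuation. acc=(acc<<6)|0x04=0x204, pending=1
Byte[2]=A5: continuation. acc=(acc<<6)|0x25=0x8125, pending=0
Byte[3]=F0: 4-byte lead. pending=3, acc=0x0
Byte[4]=A2: continuation. acc=(acc<<6)|0x22=0x22, pending=2
Byte[5]=AE: continuation. acc=(acc<<6)|0x2E=0x8AE, pending=1
Byte[6]=AF: continuation. acc=(acc<<6)|0x2F=0x22BAF, pending=0
Byte[7]=EA: 3-byte lead. pending=2, acc=0xA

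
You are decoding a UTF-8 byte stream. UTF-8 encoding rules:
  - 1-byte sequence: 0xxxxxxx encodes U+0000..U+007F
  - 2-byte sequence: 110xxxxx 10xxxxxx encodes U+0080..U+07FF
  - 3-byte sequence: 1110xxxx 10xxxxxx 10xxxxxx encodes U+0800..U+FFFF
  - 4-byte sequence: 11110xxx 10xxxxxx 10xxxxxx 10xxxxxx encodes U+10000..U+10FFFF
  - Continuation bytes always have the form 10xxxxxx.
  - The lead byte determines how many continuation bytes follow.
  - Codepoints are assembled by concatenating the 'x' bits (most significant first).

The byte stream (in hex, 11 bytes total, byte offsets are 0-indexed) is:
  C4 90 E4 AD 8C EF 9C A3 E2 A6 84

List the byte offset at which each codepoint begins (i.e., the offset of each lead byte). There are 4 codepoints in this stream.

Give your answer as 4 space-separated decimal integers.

Byte[0]=C4: 2-byte lead, need 1 cont bytes. acc=0x4
Byte[1]=90: continuation. acc=(acc<<6)|0x10=0x110
Completed: cp=U+0110 (starts at byte 0)
Byte[2]=E4: 3-byte lead, need 2 cont bytes. acc=0x4
Byte[3]=AD: continuation. acc=(acc<<6)|0x2D=0x12D
Byte[4]=8C: continuation. acc=(acc<<6)|0x0C=0x4B4C
Completed: cp=U+4B4C (starts at byte 2)
Byte[5]=EF: 3-byte lead, need 2 cont bytes. acc=0xF
Byte[6]=9C: continuation. acc=(acc<<6)|0x1C=0x3DC
Byte[7]=A3: continuation. acc=(acc<<6)|0x23=0xF723
Completed: cp=U+F723 (starts at byte 5)
Byte[8]=E2: 3-byte lead, need 2 cont bytes. acc=0x2
Byte[9]=A6: continuation. acc=(acc<<6)|0x26=0xA6
Byte[10]=84: continuation. acc=(acc<<6)|0x04=0x2984
Completed: cp=U+2984 (starts at byte 8)

Answer: 0 2 5 8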